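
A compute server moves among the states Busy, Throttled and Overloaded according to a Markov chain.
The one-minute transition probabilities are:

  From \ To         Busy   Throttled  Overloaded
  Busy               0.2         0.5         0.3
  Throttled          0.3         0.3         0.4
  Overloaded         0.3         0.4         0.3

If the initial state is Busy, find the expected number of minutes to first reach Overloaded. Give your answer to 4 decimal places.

2.9268

Let t(s) be the expected number of minutes to first reach Overloaded from state s, with t(Overloaded) = 0. Conditioning on the first minute:
t(Busy) = 1 + 0.2·t(Busy) + 0.5·t(Throttled)
t(Throttled) = 1 + 0.3·t(Busy) + 0.3·t(Throttled)
Solving: t(Busy) = 2.9268, t(Throttled) = 2.6829.
Expected minutes from Busy to Overloaded: 2.9268.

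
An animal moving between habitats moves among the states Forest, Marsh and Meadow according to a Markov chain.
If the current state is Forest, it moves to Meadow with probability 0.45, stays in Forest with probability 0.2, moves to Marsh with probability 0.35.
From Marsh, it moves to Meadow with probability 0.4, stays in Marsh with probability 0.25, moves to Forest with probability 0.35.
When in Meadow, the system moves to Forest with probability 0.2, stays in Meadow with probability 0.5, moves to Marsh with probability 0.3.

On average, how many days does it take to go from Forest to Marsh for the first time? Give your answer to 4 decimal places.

Let t(s) be the expected number of days to first reach Marsh from state s, with t(Marsh) = 0. Conditioning on the first day:
t(Forest) = 1 + 0.2·t(Forest) + 0.45·t(Meadow)
t(Meadow) = 1 + 0.2·t(Forest) + 0.5·t(Meadow)
Solving: t(Forest) = 3.0645, t(Meadow) = 3.2258.
Expected days from Forest to Marsh: 3.0645.

3.0645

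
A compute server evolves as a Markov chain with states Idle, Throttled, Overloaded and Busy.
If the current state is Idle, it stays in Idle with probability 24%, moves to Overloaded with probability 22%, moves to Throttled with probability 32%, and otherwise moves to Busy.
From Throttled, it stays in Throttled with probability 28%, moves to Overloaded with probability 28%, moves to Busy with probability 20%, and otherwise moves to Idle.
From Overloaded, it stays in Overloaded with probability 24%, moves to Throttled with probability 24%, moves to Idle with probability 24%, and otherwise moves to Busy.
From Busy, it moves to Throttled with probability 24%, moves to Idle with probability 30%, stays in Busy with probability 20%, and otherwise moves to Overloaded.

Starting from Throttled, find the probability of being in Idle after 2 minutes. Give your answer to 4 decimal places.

Propagate the distribution vector 2 minutes from Throttled.
After 0 minutes: (0.0000, 1.0000, 0.0000, 0.0000)
After 1 minute: (0.2400, 0.2800, 0.2800, 0.2000)
After 2 minutes: (0.2520, 0.2704, 0.2504, 0.2272)
P(in Idle after 2 minutes) = 0.2520

0.2520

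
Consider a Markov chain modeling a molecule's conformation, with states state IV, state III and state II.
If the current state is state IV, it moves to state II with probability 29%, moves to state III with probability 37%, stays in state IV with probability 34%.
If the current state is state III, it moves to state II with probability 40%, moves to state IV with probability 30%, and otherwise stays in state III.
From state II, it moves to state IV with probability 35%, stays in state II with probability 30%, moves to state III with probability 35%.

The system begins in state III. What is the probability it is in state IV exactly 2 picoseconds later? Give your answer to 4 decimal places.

0.3320

Sum over the intermediate state after 1 picosecond:
P = P(state III→state IV)·P(state IV→state IV) + P(state III→state III)·P(state III→state IV) + P(state III→state II)·P(state II→state IV)
  = 0.3×0.34 + 0.3×0.3 + 0.4×0.35
  = 0.1020 + 0.0900 + 0.1400 = 0.3320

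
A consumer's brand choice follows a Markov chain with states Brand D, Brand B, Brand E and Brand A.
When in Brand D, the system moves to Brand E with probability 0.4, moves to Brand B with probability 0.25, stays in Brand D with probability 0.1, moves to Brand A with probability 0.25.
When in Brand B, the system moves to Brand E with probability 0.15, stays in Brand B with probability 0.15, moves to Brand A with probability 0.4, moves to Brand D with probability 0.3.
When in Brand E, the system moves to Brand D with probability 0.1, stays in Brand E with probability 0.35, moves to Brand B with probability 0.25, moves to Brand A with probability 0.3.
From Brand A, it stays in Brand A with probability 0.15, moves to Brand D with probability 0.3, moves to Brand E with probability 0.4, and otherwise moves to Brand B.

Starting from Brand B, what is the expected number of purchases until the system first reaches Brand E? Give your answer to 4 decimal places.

Let t(s) be the expected number of purchases to first reach Brand E from state s, with t(Brand E) = 0. Conditioning on the first purchase:
t(Brand D) = 1 + 0.1·t(Brand D) + 0.25·t(Brand B) + 0.25·t(Brand A)
t(Brand B) = 1 + 0.3·t(Brand D) + 0.15·t(Brand B) + 0.4·t(Brand A)
t(Brand A) = 1 + 0.3·t(Brand D) + 0.15·t(Brand B) + 0.15·t(Brand A)
Solving: t(Brand D) = 2.8655, t(Brand B) = 3.5088, t(Brand A) = 2.8070.
Expected purchases from Brand B to Brand E: 3.5088.

3.5088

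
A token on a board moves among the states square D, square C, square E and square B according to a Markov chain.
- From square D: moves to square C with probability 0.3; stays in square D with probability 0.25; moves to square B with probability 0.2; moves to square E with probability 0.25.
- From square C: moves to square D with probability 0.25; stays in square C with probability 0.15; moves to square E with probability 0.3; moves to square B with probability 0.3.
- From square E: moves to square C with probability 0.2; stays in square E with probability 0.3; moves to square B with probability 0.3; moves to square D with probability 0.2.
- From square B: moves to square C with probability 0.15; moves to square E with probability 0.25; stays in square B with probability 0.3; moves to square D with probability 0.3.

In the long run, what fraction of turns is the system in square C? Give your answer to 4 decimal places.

Let the stationary distribution be π with π = πP and π_1 + π_2 + π_3 + π_4 = 1.
π_1 = 0.25·π_1 + 0.25·π_2 + 0.2·π_3 + 0.3·π_4
π_2 = 0.3·π_1 + 0.15·π_2 + 0.2·π_3 + 0.15·π_4
π_3 = 0.25·π_1 + 0.3·π_2 + 0.3·π_3 + 0.25·π_4
Solving with the normalization constraint gives π = (0.2501, 0.2012, 0.2737, 0.2750).
So the stationary probability of square C is 0.2012.

0.2012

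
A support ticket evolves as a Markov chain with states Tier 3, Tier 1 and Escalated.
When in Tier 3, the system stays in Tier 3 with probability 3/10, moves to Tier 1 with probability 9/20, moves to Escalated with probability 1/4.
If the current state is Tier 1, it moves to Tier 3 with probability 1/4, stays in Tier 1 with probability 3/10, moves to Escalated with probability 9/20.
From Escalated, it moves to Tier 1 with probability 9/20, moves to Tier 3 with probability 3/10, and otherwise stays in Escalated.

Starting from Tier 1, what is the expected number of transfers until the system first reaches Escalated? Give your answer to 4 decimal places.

2.5166

Let t(s) be the expected number of transfers to first reach Escalated from state s, with t(Escalated) = 0. Conditioning on the first transfer:
t(Tier 3) = 1 + 0.3·t(Tier 3) + 0.45·t(Tier 1)
t(Tier 1) = 1 + 0.25·t(Tier 3) + 0.3·t(Tier 1)
Solving: t(Tier 3) = 3.0464, t(Tier 1) = 2.5166.
Expected transfers from Tier 1 to Escalated: 2.5166.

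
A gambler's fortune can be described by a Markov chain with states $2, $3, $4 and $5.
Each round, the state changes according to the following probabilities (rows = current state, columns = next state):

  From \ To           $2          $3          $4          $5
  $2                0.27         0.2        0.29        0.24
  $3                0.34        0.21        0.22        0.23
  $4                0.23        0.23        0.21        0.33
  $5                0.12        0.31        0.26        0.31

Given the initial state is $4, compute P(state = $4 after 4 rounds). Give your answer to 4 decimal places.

Propagate the distribution vector 4 rounds from $4.
After 0 rounds: (0.0000, 0.0000, 1.0000, 0.0000)
After 1 round: (0.2300, 0.2300, 0.2100, 0.3300)
After 2 rounds: (0.2282, 0.2449, 0.2472, 0.2797)
After 3 rounds: (0.2353, 0.2406, 0.2447, 0.2794)
After 4 rounds: (0.2351, 0.2405, 0.2452, 0.2792)
P(in $4 after 4 rounds) = 0.2452

0.2452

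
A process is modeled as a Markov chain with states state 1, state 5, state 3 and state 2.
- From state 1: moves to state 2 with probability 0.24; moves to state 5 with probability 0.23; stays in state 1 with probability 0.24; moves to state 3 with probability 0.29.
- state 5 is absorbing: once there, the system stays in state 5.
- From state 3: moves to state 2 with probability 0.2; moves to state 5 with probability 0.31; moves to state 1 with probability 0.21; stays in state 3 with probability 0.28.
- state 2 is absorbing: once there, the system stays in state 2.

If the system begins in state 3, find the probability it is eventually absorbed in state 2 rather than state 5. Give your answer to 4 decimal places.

Let h(s) be the probability of absorption at state 2 starting from transient state s. Then h(state 2) = 1 and h(state 5) = 0. By first-step analysis:
h(state 1) = 0.24·h(state 1) + 0.23·0 + 0.29·h(state 3) + 0.24·1
h(state 3) = 0.21·h(state 1) + 0.31·0 + 0.28·h(state 3) + 0.2·1
Solving: h(state 1) = 0.4746, h(state 3) = 0.4162.
Starting from state 3, the probability is 0.4162.

0.4162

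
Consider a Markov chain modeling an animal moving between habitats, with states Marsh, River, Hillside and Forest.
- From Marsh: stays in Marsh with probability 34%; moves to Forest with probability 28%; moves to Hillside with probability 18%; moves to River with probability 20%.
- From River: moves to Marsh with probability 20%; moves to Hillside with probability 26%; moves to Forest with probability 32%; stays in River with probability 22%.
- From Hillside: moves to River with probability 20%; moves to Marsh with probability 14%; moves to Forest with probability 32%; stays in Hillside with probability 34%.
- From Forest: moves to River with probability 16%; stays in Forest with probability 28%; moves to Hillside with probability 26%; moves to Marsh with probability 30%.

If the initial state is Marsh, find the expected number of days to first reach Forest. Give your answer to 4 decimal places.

Let t(s) be the expected number of days to first reach Forest from state s, with t(Forest) = 0. Conditioning on the first day:
t(Marsh) = 1 + 0.34·t(Marsh) + 0.2·t(River) + 0.18·t(Hillside)
t(River) = 1 + 0.2·t(Marsh) + 0.22·t(River) + 0.26·t(Hillside)
t(Hillside) = 1 + 0.14·t(Marsh) + 0.2·t(River) + 0.34·t(Hillside)
Solving: t(Marsh) = 3.3612, t(River) = 3.2109, t(Hillside) = 3.2011.
Expected days from Marsh to Forest: 3.3612.

3.3612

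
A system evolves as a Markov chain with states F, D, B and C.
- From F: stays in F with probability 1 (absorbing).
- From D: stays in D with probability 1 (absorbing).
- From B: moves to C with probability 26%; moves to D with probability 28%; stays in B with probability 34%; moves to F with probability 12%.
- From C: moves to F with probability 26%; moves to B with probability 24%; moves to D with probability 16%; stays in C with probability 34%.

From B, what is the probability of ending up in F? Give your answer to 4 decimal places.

0.3934

Let h(s) be the probability of absorption at F starting from transient state s. Then h(F) = 1 and h(D) = 0. By first-step analysis:
h(B) = 0.12·1 + 0.28·0 + 0.34·h(B) + 0.26·h(C)
h(C) = 0.26·1 + 0.16·0 + 0.24·h(B) + 0.34·h(C)
Solving: h(B) = 0.3934, h(C) = 0.5370.
Starting from B, the probability is 0.3934.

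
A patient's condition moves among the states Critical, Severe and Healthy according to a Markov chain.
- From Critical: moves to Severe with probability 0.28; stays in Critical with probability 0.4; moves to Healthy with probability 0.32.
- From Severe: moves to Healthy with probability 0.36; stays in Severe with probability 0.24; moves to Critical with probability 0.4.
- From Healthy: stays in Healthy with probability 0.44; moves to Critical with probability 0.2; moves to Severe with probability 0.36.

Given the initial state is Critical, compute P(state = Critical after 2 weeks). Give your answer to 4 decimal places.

Sum over the intermediate state after 1 week:
P = P(Critical→Critical)·P(Critical→Critical) + P(Critical→Severe)·P(Severe→Critical) + P(Critical→Healthy)·P(Healthy→Critical)
  = 0.4×0.4 + 0.28×0.4 + 0.32×0.2
  = 0.1600 + 0.1120 + 0.0640 = 0.3360

0.3360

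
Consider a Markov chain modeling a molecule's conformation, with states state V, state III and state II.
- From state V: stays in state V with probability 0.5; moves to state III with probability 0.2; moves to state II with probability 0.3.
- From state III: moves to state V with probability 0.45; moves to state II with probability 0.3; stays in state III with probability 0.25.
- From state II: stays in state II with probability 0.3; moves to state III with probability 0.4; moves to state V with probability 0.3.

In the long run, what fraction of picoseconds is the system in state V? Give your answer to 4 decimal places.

Let the stationary distribution be π with π = πP and π_1 + π_2 + π_3 = 1.
π_1 = 0.5·π_1 + 0.45·π_2 + 0.3·π_3
π_2 = 0.2·π_1 + 0.25·π_2 + 0.4·π_3
Solving with the normalization constraint gives π = (0.4263, 0.2737, 0.3000).
So the stationary probability of state V is 0.4263.

0.4263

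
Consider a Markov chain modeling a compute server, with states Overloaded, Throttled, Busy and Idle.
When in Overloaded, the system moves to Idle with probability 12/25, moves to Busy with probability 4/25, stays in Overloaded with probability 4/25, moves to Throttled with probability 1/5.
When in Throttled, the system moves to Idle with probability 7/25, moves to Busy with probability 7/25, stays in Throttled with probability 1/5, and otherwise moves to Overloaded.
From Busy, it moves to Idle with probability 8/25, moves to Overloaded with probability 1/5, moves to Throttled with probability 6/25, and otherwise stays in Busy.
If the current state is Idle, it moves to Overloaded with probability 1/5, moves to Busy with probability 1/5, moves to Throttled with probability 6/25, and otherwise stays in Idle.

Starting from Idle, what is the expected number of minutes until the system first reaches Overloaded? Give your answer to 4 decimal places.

Let t(s) be the expected number of minutes to first reach Overloaded from state s, with t(Overloaded) = 0. Conditioning on the first minute:
t(Throttled) = 1 + 0.2·t(Throttled) + 0.28·t(Busy) + 0.28·t(Idle)
t(Busy) = 1 + 0.24·t(Throttled) + 0.24·t(Busy) + 0.32·t(Idle)
t(Idle) = 1 + 0.24·t(Throttled) + 0.2·t(Busy) + 0.36·t(Idle)
Solving: t(Throttled) = 4.5956, t(Busy) = 4.7794, t(Idle) = 4.7794.
Expected minutes from Idle to Overloaded: 4.7794.

4.7794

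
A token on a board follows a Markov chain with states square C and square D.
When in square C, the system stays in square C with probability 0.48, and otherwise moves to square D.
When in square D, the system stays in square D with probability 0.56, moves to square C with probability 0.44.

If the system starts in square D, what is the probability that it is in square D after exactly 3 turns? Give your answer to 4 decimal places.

0.5417

Propagate the distribution vector 3 turns from square D.
After 0 turns: (0.0000, 1.0000)
After 1 turn: (0.4400, 0.5600)
After 2 turns: (0.4576, 0.5424)
After 3 turns: (0.4583, 0.5417)
P(in square D after 3 turns) = 0.5417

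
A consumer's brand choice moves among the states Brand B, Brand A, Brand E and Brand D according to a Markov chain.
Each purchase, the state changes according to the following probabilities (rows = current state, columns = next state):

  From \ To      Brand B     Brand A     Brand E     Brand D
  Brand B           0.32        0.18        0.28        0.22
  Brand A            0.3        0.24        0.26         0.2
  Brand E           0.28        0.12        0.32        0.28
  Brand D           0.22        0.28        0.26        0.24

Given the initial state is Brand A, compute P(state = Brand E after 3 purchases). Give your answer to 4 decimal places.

0.2826

Propagate the distribution vector 3 purchases from Brand A.
After 0 purchases: (0.0000, 1.0000, 0.0000, 0.0000)
After 1 purchase: (0.3000, 0.2400, 0.2600, 0.2000)
After 2 purchases: (0.2848, 0.1988, 0.2816, 0.2348)
After 3 purchases: (0.2813, 0.1985, 0.2826, 0.2376)
P(in Brand E after 3 purchases) = 0.2826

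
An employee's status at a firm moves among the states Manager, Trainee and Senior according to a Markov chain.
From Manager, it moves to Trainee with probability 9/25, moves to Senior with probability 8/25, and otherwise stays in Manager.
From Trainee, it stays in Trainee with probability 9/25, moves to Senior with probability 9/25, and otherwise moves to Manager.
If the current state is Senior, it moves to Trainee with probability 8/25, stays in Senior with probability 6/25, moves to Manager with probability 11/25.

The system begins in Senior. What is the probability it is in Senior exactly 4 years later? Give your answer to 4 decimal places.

Propagate the distribution vector 4 years from Senior.
After 0 years: (0.0000, 0.0000, 1.0000)
After 1 year: (0.4400, 0.3200, 0.2400)
After 2 years: (0.3360, 0.3504, 0.3136)
After 3 years: (0.3436, 0.3475, 0.3089)
After 4 years: (0.3432, 0.3476, 0.3092)
P(in Senior after 4 years) = 0.3092

0.3092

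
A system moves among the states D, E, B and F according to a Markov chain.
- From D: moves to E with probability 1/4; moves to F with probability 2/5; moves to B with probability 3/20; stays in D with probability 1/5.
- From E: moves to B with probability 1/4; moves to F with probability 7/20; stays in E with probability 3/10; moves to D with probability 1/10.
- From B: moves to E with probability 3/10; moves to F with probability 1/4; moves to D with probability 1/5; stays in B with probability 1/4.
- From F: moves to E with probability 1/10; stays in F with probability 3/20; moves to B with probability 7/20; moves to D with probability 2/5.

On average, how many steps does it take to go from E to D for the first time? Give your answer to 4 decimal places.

4.8016

Let t(s) be the expected number of steps to first reach D from state s, with t(D) = 0. Conditioning on the first step:
t(E) = 1 + 0.3·t(E) + 0.25·t(B) + 0.35·t(F)
t(B) = 1 + 0.3·t(E) + 0.25·t(B) + 0.25·t(F)
t(F) = 1 + 0.1·t(E) + 0.35·t(B) + 0.15·t(F)
Solving: t(E) = 4.8016, t(B) = 4.4444, t(F) = 3.5714.
Expected steps from E to D: 4.8016.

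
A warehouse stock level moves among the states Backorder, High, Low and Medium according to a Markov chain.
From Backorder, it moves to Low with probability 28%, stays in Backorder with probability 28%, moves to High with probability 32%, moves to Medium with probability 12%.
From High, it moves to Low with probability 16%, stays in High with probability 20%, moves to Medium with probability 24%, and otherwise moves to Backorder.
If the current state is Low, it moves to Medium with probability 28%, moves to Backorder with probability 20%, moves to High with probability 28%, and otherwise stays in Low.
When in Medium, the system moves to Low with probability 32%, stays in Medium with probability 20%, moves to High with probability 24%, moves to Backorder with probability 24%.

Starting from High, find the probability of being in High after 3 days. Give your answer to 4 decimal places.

0.2621

Propagate the distribution vector 3 days from High.
After 0 days: (0.0000, 1.0000, 0.0000, 0.0000)
After 1 day: (0.4000, 0.2000, 0.1600, 0.2400)
After 2 days: (0.2816, 0.2704, 0.2592, 0.1888)
After 3 days: (0.2842, 0.2621, 0.2447, 0.2090)
P(in High after 3 days) = 0.2621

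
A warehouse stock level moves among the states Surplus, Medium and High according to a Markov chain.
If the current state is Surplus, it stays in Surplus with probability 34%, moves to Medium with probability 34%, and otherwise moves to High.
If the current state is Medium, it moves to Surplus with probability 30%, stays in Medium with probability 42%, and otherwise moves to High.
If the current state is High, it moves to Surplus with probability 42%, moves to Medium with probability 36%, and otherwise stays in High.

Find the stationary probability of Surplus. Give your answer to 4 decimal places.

0.3472

Let the stationary distribution be π with π = πP and π_1 + π_2 + π_3 = 1.
π_1 = 0.34·π_1 + 0.3·π_2 + 0.42·π_3
π_2 = 0.34·π_1 + 0.42·π_2 + 0.36·π_3
Solving with the normalization constraint gives π = (0.3472, 0.3756, 0.2773).
So the stationary probability of Surplus is 0.3472.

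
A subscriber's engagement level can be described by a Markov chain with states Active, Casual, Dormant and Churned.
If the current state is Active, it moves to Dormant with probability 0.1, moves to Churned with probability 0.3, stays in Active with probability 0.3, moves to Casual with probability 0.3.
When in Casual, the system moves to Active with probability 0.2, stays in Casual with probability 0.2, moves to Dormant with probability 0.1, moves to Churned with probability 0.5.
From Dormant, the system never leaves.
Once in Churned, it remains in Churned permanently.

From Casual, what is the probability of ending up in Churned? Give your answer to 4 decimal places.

Let h(s) be the probability of absorption at Churned starting from transient state s. Then h(Churned) = 1 and h(Dormant) = 0. By first-step analysis:
h(Active) = 0.3·h(Active) + 0.3·h(Casual) + 0.1·0 + 0.3·1
h(Casual) = 0.2·h(Active) + 0.2·h(Casual) + 0.1·0 + 0.5·1
Solving: h(Active) = 0.7800, h(Casual) = 0.8200.
Starting from Casual, the probability is 0.8200.

0.8200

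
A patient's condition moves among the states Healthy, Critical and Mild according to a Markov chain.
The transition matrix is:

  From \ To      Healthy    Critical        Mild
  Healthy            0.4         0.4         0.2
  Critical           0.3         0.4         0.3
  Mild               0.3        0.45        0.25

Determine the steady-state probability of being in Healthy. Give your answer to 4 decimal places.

0.3333

Let the stationary distribution be π with π = πP and π_1 + π_2 + π_3 = 1.
π_1 = 0.4·π_1 + 0.3·π_2 + 0.3·π_3
π_2 = 0.4·π_1 + 0.4·π_2 + 0.45·π_3
Solving with the normalization constraint gives π = (0.3333, 0.4127, 0.2540).
So the stationary probability of Healthy is 0.3333.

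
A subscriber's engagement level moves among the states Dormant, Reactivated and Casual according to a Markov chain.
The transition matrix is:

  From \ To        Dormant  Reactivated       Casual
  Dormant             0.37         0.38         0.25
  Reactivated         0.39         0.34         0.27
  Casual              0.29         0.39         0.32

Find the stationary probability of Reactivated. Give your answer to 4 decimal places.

0.3680

Let the stationary distribution be π with π = πP and π_1 + π_2 + π_3 = 1.
π_1 = 0.37·π_1 + 0.39·π_2 + 0.29·π_3
π_2 = 0.38·π_1 + 0.34·π_2 + 0.39·π_3
Solving with the normalization constraint gives π = (0.3552, 0.3680, 0.2767).
So the stationary probability of Reactivated is 0.3680.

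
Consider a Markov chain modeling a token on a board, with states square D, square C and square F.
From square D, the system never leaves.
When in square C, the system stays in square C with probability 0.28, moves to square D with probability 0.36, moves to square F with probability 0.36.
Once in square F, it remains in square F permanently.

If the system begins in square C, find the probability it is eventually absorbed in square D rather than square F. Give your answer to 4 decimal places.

0.5000

Let h(s) be the probability of absorption at square D starting from transient state s. Then h(square D) = 1 and h(square F) = 0. By first-step analysis:
h(square C) = 0.36·1 + 0.28·h(square C) + 0.36·0
Solving: h(square C) = 0.5000.
Starting from square C, the probability is 0.5000.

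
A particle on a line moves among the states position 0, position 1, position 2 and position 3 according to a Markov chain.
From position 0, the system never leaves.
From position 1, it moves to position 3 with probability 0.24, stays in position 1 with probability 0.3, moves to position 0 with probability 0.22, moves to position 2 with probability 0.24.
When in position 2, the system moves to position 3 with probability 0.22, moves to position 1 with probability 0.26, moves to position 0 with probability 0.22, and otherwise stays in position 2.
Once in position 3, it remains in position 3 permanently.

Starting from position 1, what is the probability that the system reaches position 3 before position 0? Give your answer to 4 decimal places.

Let h(s) be the probability of absorption at position 3 starting from transient state s. Then h(position 3) = 1 and h(position 0) = 0. By first-step analysis:
h(position 1) = 0.22·0 + 0.3·h(position 1) + 0.24·h(position 2) + 0.24·1
h(position 2) = 0.22·0 + 0.26·h(position 1) + 0.3·h(position 2) + 0.22·1
Solving: h(position 1) = 0.5164, h(position 2) = 0.5061.
Starting from position 1, the probability is 0.5164.

0.5164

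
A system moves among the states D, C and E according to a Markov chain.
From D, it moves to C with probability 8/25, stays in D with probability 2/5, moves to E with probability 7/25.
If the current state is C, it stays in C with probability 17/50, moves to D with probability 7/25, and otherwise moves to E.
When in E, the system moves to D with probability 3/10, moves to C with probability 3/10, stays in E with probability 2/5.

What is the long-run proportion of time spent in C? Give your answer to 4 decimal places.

0.3193

Let the stationary distribution be π with π = πP and π_1 + π_2 + π_3 = 1.
π_1 = 0.4·π_1 + 0.28·π_2 + 0.3·π_3
π_2 = 0.32·π_1 + 0.34·π_2 + 0.3·π_3
Solving with the normalization constraint gives π = (0.3262, 0.3193, 0.3545).
So the stationary probability of C is 0.3193.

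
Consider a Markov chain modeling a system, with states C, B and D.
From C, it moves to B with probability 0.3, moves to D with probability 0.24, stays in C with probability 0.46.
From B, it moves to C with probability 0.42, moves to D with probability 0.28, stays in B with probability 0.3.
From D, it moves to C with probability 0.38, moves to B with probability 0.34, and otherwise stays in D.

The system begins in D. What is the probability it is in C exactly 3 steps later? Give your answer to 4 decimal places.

0.4264

Propagate the distribution vector 3 steps from D.
After 0 steps: (0.0000, 0.0000, 1.0000)
After 1 step: (0.3800, 0.3400, 0.2800)
After 2 steps: (0.4240, 0.3112, 0.2648)
After 3 steps: (0.4264, 0.3106, 0.2630)
P(in C after 3 steps) = 0.4264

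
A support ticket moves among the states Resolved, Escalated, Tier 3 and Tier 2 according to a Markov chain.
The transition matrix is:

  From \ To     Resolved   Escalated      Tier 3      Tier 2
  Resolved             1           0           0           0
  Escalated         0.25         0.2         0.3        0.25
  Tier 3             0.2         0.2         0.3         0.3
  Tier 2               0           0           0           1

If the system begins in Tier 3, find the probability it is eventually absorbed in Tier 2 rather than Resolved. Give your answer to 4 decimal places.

0.5800

Let h(s) be the probability of absorption at Tier 2 starting from transient state s. Then h(Tier 2) = 1 and h(Resolved) = 0. By first-step analysis:
h(Escalated) = 0.25·0 + 0.2·h(Escalated) + 0.3·h(Tier 3) + 0.25·1
h(Tier 3) = 0.2·0 + 0.2·h(Escalated) + 0.3·h(Tier 3) + 0.3·1
Solving: h(Escalated) = 0.5300, h(Tier 3) = 0.5800.
Starting from Tier 3, the probability is 0.5800.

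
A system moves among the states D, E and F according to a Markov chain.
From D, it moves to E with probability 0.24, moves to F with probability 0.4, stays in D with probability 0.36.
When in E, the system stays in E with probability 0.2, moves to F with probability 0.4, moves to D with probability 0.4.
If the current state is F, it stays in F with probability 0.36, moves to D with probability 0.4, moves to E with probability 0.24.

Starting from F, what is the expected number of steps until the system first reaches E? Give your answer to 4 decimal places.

Let t(s) be the expected number of steps to first reach E from state s, with t(E) = 0. Conditioning on the first step:
t(D) = 1 + 0.36·t(D) + 0.4·t(F)
t(F) = 1 + 0.4·t(D) + 0.36·t(F)
Solving: t(D) = 4.1667, t(F) = 4.1667.
Expected steps from F to E: 4.1667.

4.1667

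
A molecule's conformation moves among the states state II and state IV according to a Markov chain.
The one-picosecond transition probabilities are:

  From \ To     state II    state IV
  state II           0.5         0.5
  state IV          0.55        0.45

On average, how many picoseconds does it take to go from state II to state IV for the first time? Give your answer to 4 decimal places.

Let t(s) be the expected number of picoseconds to first reach state IV from state s, with t(state IV) = 0. Conditioning on the first picosecond:
t(state II) = 1 + 0.5·t(state II)
Solving: t(state II) = 2.0000.
Expected picoseconds from state II to state IV: 2.0000.

2.0000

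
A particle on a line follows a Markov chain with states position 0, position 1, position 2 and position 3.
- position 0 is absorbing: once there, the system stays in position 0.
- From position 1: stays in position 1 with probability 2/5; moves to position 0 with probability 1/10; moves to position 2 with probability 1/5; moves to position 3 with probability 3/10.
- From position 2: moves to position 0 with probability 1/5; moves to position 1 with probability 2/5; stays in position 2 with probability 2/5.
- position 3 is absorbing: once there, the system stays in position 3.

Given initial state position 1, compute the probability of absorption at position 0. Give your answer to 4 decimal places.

Let h(s) be the probability of absorption at position 0 starting from transient state s. Then h(position 0) = 1 and h(position 3) = 0. By first-step analysis:
h(position 1) = 0.1·1 + 0.4·h(position 1) + 0.2·h(position 2) + 0.3·0
h(position 2) = 0.2·1 + 0.4·h(position 1) + 0.4·h(position 2)
Solving: h(position 1) = 0.3571, h(position 2) = 0.5714.
Starting from position 1, the probability is 0.3571.

0.3571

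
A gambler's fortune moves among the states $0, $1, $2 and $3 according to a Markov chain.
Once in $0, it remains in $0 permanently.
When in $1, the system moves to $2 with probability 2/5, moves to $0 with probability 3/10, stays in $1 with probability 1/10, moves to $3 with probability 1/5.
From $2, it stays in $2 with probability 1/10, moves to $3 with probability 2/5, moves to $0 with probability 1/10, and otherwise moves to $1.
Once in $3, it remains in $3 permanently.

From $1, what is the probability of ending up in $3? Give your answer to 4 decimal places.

Let h(s) be the probability of absorption at $3 starting from transient state s. Then h($3) = 1 and h($0) = 0. By first-step analysis:
h($1) = 0.3·0 + 0.1·h($1) + 0.4·h($2) + 0.2·1
h($2) = 0.1·0 + 0.4·h($1) + 0.1·h($2) + 0.4·1
Solving: h($1) = 0.5231, h($2) = 0.6769.
Starting from $1, the probability is 0.5231.

0.5231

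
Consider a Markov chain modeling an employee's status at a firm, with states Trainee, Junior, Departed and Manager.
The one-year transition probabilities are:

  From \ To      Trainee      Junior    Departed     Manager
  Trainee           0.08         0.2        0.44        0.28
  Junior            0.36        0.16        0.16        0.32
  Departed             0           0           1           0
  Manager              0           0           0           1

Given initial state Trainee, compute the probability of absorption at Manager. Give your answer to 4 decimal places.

0.4269

Let h(s) be the probability of absorption at Manager starting from transient state s. Then h(Manager) = 1 and h(Departed) = 0. By first-step analysis:
h(Trainee) = 0.08·h(Trainee) + 0.2·h(Junior) + 0.44·0 + 0.28·1
h(Junior) = 0.36·h(Trainee) + 0.16·h(Junior) + 0.16·0 + 0.32·1
Solving: h(Trainee) = 0.4269, h(Junior) = 0.5639.
Starting from Trainee, the probability is 0.4269.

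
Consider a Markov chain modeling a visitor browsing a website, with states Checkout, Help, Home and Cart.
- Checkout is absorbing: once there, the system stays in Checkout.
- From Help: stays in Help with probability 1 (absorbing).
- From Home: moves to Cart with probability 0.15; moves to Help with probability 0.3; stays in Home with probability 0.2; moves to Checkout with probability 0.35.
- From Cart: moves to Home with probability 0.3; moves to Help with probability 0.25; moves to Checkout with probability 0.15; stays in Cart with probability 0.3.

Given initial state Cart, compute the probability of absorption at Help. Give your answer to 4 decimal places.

0.5631

Let h(s) be the probability of absorption at Help starting from transient state s. Then h(Help) = 1 and h(Checkout) = 0. By first-step analysis:
h(Home) = 0.35·0 + 0.3·1 + 0.2·h(Home) + 0.15·h(Cart)
h(Cart) = 0.15·0 + 0.25·1 + 0.3·h(Home) + 0.3·h(Cart)
Solving: h(Home) = 0.4806, h(Cart) = 0.5631.
Starting from Cart, the probability is 0.5631.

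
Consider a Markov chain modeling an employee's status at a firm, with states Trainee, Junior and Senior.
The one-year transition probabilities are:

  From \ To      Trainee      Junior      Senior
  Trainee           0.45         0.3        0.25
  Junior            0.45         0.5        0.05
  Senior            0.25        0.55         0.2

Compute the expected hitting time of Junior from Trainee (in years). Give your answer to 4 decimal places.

Let t(s) be the expected number of years to first reach Junior from state s, with t(Junior) = 0. Conditioning on the first year:
t(Trainee) = 1 + 0.45·t(Trainee) + 0.25·t(Senior)
t(Senior) = 1 + 0.25·t(Trainee) + 0.2·t(Senior)
Solving: t(Trainee) = 2.7815, t(Senior) = 2.1192.
Expected years from Trainee to Junior: 2.7815.

2.7815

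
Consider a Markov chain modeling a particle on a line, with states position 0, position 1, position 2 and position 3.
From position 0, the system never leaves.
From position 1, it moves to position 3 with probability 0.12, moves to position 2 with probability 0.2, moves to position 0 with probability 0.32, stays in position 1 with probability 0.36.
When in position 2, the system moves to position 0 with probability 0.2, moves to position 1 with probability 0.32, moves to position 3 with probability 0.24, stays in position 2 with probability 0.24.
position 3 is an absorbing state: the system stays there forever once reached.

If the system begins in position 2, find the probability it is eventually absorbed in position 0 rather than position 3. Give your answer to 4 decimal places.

Let h(s) be the probability of absorption at position 0 starting from transient state s. Then h(position 0) = 1 and h(position 3) = 0. By first-step analysis:
h(position 1) = 0.32·1 + 0.36·h(position 1) + 0.2·h(position 2) + 0.12·0
h(position 2) = 0.2·1 + 0.32·h(position 1) + 0.24·h(position 2) + 0.24·0
Solving: h(position 1) = 0.6705, h(position 2) = 0.5455.
Starting from position 2, the probability is 0.5455.

0.5455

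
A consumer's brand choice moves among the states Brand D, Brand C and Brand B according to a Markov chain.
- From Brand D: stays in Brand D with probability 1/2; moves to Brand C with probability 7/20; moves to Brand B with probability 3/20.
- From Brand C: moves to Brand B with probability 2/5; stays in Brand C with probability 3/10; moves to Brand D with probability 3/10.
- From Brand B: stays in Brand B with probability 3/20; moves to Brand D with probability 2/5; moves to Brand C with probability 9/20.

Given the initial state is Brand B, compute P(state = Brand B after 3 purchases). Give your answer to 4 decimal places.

0.2356

Propagate the distribution vector 3 purchases from Brand B.
After 0 purchases: (0.0000, 0.0000, 1.0000)
After 1 purchase: (0.4000, 0.4500, 0.1500)
After 2 purchases: (0.3950, 0.3425, 0.2625)
After 3 purchases: (0.4053, 0.3591, 0.2356)
P(in Brand B after 3 purchases) = 0.2356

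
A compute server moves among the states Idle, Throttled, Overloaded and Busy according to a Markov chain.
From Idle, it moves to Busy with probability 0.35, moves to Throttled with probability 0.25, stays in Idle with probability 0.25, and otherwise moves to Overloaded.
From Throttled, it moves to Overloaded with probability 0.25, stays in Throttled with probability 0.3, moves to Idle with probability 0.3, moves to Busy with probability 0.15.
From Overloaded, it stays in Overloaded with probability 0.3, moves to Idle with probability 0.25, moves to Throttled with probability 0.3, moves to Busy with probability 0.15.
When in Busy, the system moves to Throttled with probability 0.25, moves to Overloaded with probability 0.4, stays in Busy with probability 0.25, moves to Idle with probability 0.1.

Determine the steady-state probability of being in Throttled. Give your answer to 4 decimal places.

Let the stationary distribution be π with π = πP and π_1 + π_2 + π_3 + π_4 = 1.
π_1 = 0.25·π_1 + 0.3·π_2 + 0.25·π_3 + 0.1·π_4
π_2 = 0.25·π_1 + 0.3·π_2 + 0.3·π_3 + 0.25·π_4
π_3 = 0.15·π_1 + 0.25·π_2 + 0.3·π_3 + 0.4·π_4
Solving with the normalization constraint gives π = (0.2312, 0.2775, 0.2733, 0.2180).
So the stationary probability of Throttled is 0.2775.

0.2775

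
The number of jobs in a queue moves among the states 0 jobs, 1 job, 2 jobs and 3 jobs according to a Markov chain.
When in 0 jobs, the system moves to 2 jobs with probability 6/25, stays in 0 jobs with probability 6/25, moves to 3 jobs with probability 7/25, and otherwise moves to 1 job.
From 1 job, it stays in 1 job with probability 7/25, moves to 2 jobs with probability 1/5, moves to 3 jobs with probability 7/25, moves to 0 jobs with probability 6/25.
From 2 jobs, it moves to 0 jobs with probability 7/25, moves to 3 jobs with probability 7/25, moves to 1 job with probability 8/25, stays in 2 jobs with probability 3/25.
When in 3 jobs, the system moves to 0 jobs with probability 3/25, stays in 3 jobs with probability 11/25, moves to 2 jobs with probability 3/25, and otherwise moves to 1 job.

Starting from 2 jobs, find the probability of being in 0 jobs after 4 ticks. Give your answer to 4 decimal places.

Propagate the distribution vector 4 ticks from 2 jobs.
After 0 ticks: (0.0000, 0.0000, 1.0000, 0.0000)
After 1 tick: (0.2800, 0.3200, 0.1200, 0.2800)
After 2 ticks: (0.2112, 0.2848, 0.1792, 0.3248)
After 3 ticks: (0.2082, 0.2917, 0.1681, 0.3320)
After 4 ticks: (0.2069, 0.2917, 0.1683, 0.3331)
P(in 0 jobs after 4 ticks) = 0.2069

0.2069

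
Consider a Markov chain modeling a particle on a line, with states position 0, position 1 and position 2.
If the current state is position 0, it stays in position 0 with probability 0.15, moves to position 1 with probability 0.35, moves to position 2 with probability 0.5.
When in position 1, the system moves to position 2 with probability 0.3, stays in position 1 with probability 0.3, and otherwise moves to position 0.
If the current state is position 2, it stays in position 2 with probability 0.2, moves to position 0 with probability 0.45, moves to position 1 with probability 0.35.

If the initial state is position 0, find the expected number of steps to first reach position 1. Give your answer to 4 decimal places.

Let t(s) be the expected number of steps to first reach position 1 from state s, with t(position 1) = 0. Conditioning on the first step:
t(position 0) = 1 + 0.15·t(position 0) + 0.5·t(position 2)
t(position 2) = 1 + 0.45·t(position 0) + 0.2·t(position 2)
Solving: t(position 0) = 2.8571, t(position 2) = 2.8571.
Expected steps from position 0 to position 1: 2.8571.

2.8571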